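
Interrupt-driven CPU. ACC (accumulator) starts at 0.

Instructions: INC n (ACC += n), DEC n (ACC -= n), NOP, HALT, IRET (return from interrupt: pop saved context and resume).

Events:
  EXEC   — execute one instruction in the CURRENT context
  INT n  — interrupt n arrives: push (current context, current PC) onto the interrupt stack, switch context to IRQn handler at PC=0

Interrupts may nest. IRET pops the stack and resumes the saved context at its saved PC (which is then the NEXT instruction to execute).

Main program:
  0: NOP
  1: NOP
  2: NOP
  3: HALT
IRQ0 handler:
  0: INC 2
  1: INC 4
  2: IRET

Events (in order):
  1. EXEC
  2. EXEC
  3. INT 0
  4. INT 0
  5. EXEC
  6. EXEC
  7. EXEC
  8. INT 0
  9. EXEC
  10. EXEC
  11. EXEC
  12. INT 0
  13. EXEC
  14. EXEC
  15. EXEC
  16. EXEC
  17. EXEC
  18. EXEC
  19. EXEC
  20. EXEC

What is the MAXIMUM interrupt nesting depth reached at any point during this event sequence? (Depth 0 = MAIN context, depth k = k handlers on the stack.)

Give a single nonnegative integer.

Answer: 2

Derivation:
Event 1 (EXEC): [MAIN] PC=0: NOP [depth=0]
Event 2 (EXEC): [MAIN] PC=1: NOP [depth=0]
Event 3 (INT 0): INT 0 arrives: push (MAIN, PC=2), enter IRQ0 at PC=0 (depth now 1) [depth=1]
Event 4 (INT 0): INT 0 arrives: push (IRQ0, PC=0), enter IRQ0 at PC=0 (depth now 2) [depth=2]
Event 5 (EXEC): [IRQ0] PC=0: INC 2 -> ACC=2 [depth=2]
Event 6 (EXEC): [IRQ0] PC=1: INC 4 -> ACC=6 [depth=2]
Event 7 (EXEC): [IRQ0] PC=2: IRET -> resume IRQ0 at PC=0 (depth now 1) [depth=1]
Event 8 (INT 0): INT 0 arrives: push (IRQ0, PC=0), enter IRQ0 at PC=0 (depth now 2) [depth=2]
Event 9 (EXEC): [IRQ0] PC=0: INC 2 -> ACC=8 [depth=2]
Event 10 (EXEC): [IRQ0] PC=1: INC 4 -> ACC=12 [depth=2]
Event 11 (EXEC): [IRQ0] PC=2: IRET -> resume IRQ0 at PC=0 (depth now 1) [depth=1]
Event 12 (INT 0): INT 0 arrives: push (IRQ0, PC=0), enter IRQ0 at PC=0 (depth now 2) [depth=2]
Event 13 (EXEC): [IRQ0] PC=0: INC 2 -> ACC=14 [depth=2]
Event 14 (EXEC): [IRQ0] PC=1: INC 4 -> ACC=18 [depth=2]
Event 15 (EXEC): [IRQ0] PC=2: IRET -> resume IRQ0 at PC=0 (depth now 1) [depth=1]
Event 16 (EXEC): [IRQ0] PC=0: INC 2 -> ACC=20 [depth=1]
Event 17 (EXEC): [IRQ0] PC=1: INC 4 -> ACC=24 [depth=1]
Event 18 (EXEC): [IRQ0] PC=2: IRET -> resume MAIN at PC=2 (depth now 0) [depth=0]
Event 19 (EXEC): [MAIN] PC=2: NOP [depth=0]
Event 20 (EXEC): [MAIN] PC=3: HALT [depth=0]
Max depth observed: 2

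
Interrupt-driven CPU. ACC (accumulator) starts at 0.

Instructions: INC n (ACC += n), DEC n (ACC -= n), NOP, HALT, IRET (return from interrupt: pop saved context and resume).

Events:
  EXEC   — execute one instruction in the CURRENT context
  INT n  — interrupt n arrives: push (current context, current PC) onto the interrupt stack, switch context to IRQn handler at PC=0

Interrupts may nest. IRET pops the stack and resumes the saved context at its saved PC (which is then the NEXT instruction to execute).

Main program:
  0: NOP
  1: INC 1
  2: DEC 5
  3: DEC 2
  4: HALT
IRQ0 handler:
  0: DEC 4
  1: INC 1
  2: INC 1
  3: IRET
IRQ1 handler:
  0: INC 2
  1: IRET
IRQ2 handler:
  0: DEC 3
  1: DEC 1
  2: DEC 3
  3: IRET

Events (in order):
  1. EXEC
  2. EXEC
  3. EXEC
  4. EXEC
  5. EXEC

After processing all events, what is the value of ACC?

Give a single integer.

Answer: -6

Derivation:
Event 1 (EXEC): [MAIN] PC=0: NOP
Event 2 (EXEC): [MAIN] PC=1: INC 1 -> ACC=1
Event 3 (EXEC): [MAIN] PC=2: DEC 5 -> ACC=-4
Event 4 (EXEC): [MAIN] PC=3: DEC 2 -> ACC=-6
Event 5 (EXEC): [MAIN] PC=4: HALT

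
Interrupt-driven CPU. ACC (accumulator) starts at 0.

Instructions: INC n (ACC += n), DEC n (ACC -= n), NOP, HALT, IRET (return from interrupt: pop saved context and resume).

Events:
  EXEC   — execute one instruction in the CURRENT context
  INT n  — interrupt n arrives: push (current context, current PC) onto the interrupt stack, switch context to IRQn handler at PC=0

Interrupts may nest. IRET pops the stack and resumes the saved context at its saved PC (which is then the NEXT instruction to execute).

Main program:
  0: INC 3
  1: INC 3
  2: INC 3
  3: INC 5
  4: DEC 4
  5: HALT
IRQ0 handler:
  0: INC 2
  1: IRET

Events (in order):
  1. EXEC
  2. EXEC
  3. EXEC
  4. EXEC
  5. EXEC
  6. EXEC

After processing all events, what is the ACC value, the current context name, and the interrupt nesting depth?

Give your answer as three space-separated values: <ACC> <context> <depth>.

Event 1 (EXEC): [MAIN] PC=0: INC 3 -> ACC=3
Event 2 (EXEC): [MAIN] PC=1: INC 3 -> ACC=6
Event 3 (EXEC): [MAIN] PC=2: INC 3 -> ACC=9
Event 4 (EXEC): [MAIN] PC=3: INC 5 -> ACC=14
Event 5 (EXEC): [MAIN] PC=4: DEC 4 -> ACC=10
Event 6 (EXEC): [MAIN] PC=5: HALT

Answer: 10 MAIN 0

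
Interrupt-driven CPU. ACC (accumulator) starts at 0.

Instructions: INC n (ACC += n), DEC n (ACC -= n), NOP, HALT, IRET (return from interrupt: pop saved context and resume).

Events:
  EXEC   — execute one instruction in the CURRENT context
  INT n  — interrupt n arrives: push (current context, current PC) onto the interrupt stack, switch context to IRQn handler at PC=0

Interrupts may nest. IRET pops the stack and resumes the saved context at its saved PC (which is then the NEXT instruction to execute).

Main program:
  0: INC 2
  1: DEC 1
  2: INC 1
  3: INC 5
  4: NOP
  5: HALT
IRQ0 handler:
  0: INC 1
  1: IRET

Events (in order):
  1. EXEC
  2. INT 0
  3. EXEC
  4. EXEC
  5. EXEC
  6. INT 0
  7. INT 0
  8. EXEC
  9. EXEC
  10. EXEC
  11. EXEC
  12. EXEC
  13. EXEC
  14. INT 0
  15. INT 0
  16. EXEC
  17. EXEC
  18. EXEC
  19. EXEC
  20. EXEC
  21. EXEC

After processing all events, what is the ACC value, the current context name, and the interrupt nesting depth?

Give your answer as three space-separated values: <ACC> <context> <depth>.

Answer: 12 MAIN 0

Derivation:
Event 1 (EXEC): [MAIN] PC=0: INC 2 -> ACC=2
Event 2 (INT 0): INT 0 arrives: push (MAIN, PC=1), enter IRQ0 at PC=0 (depth now 1)
Event 3 (EXEC): [IRQ0] PC=0: INC 1 -> ACC=3
Event 4 (EXEC): [IRQ0] PC=1: IRET -> resume MAIN at PC=1 (depth now 0)
Event 5 (EXEC): [MAIN] PC=1: DEC 1 -> ACC=2
Event 6 (INT 0): INT 0 arrives: push (MAIN, PC=2), enter IRQ0 at PC=0 (depth now 1)
Event 7 (INT 0): INT 0 arrives: push (IRQ0, PC=0), enter IRQ0 at PC=0 (depth now 2)
Event 8 (EXEC): [IRQ0] PC=0: INC 1 -> ACC=3
Event 9 (EXEC): [IRQ0] PC=1: IRET -> resume IRQ0 at PC=0 (depth now 1)
Event 10 (EXEC): [IRQ0] PC=0: INC 1 -> ACC=4
Event 11 (EXEC): [IRQ0] PC=1: IRET -> resume MAIN at PC=2 (depth now 0)
Event 12 (EXEC): [MAIN] PC=2: INC 1 -> ACC=5
Event 13 (EXEC): [MAIN] PC=3: INC 5 -> ACC=10
Event 14 (INT 0): INT 0 arrives: push (MAIN, PC=4), enter IRQ0 at PC=0 (depth now 1)
Event 15 (INT 0): INT 0 arrives: push (IRQ0, PC=0), enter IRQ0 at PC=0 (depth now 2)
Event 16 (EXEC): [IRQ0] PC=0: INC 1 -> ACC=11
Event 17 (EXEC): [IRQ0] PC=1: IRET -> resume IRQ0 at PC=0 (depth now 1)
Event 18 (EXEC): [IRQ0] PC=0: INC 1 -> ACC=12
Event 19 (EXEC): [IRQ0] PC=1: IRET -> resume MAIN at PC=4 (depth now 0)
Event 20 (EXEC): [MAIN] PC=4: NOP
Event 21 (EXEC): [MAIN] PC=5: HALT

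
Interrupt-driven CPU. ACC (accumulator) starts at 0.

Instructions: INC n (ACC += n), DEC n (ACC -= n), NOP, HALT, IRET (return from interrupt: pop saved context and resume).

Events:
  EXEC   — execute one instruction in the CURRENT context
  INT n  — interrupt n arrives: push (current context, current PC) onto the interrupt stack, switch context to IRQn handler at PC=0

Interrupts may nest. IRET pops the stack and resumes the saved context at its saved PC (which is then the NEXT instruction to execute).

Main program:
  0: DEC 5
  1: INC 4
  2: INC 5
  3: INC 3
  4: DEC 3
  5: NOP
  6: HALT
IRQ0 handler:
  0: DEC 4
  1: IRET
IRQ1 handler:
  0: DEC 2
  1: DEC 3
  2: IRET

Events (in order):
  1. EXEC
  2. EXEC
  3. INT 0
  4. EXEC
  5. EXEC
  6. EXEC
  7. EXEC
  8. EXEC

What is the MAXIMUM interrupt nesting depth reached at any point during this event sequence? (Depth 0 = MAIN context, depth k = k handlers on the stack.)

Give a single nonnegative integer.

Event 1 (EXEC): [MAIN] PC=0: DEC 5 -> ACC=-5 [depth=0]
Event 2 (EXEC): [MAIN] PC=1: INC 4 -> ACC=-1 [depth=0]
Event 3 (INT 0): INT 0 arrives: push (MAIN, PC=2), enter IRQ0 at PC=0 (depth now 1) [depth=1]
Event 4 (EXEC): [IRQ0] PC=0: DEC 4 -> ACC=-5 [depth=1]
Event 5 (EXEC): [IRQ0] PC=1: IRET -> resume MAIN at PC=2 (depth now 0) [depth=0]
Event 6 (EXEC): [MAIN] PC=2: INC 5 -> ACC=0 [depth=0]
Event 7 (EXEC): [MAIN] PC=3: INC 3 -> ACC=3 [depth=0]
Event 8 (EXEC): [MAIN] PC=4: DEC 3 -> ACC=0 [depth=0]
Max depth observed: 1

Answer: 1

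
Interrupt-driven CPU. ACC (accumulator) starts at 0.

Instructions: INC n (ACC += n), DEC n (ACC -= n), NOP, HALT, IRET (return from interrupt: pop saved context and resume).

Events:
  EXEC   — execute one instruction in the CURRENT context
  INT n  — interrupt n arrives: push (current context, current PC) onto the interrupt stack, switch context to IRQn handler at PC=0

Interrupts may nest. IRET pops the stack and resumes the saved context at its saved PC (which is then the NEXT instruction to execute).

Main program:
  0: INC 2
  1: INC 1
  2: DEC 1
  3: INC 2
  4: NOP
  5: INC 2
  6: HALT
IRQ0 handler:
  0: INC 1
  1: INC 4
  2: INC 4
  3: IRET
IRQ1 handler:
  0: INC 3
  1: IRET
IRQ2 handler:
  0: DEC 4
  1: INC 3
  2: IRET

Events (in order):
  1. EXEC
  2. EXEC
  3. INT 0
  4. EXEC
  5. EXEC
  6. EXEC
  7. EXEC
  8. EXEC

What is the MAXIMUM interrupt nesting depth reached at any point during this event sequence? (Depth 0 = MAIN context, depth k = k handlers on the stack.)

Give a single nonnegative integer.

Event 1 (EXEC): [MAIN] PC=0: INC 2 -> ACC=2 [depth=0]
Event 2 (EXEC): [MAIN] PC=1: INC 1 -> ACC=3 [depth=0]
Event 3 (INT 0): INT 0 arrives: push (MAIN, PC=2), enter IRQ0 at PC=0 (depth now 1) [depth=1]
Event 4 (EXEC): [IRQ0] PC=0: INC 1 -> ACC=4 [depth=1]
Event 5 (EXEC): [IRQ0] PC=1: INC 4 -> ACC=8 [depth=1]
Event 6 (EXEC): [IRQ0] PC=2: INC 4 -> ACC=12 [depth=1]
Event 7 (EXEC): [IRQ0] PC=3: IRET -> resume MAIN at PC=2 (depth now 0) [depth=0]
Event 8 (EXEC): [MAIN] PC=2: DEC 1 -> ACC=11 [depth=0]
Max depth observed: 1

Answer: 1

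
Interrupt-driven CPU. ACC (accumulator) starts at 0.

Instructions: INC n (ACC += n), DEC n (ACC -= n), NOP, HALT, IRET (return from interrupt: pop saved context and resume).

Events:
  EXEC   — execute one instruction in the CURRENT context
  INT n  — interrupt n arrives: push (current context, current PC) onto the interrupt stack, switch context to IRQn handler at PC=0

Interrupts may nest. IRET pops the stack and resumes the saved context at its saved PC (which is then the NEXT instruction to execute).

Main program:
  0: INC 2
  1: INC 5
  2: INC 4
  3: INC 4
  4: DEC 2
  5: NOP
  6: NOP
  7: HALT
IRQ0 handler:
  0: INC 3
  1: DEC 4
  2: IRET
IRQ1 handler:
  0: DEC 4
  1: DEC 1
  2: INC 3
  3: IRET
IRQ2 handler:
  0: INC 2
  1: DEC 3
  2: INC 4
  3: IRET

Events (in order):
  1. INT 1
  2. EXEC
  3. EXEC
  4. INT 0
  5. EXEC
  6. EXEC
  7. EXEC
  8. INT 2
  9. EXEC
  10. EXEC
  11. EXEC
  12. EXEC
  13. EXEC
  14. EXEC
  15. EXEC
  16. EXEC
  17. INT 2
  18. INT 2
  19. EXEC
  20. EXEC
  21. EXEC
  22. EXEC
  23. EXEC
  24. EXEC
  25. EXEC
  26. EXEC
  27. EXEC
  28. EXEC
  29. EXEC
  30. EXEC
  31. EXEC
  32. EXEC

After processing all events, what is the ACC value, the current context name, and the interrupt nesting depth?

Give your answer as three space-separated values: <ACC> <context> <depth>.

Answer: 19 MAIN 0

Derivation:
Event 1 (INT 1): INT 1 arrives: push (MAIN, PC=0), enter IRQ1 at PC=0 (depth now 1)
Event 2 (EXEC): [IRQ1] PC=0: DEC 4 -> ACC=-4
Event 3 (EXEC): [IRQ1] PC=1: DEC 1 -> ACC=-5
Event 4 (INT 0): INT 0 arrives: push (IRQ1, PC=2), enter IRQ0 at PC=0 (depth now 2)
Event 5 (EXEC): [IRQ0] PC=0: INC 3 -> ACC=-2
Event 6 (EXEC): [IRQ0] PC=1: DEC 4 -> ACC=-6
Event 7 (EXEC): [IRQ0] PC=2: IRET -> resume IRQ1 at PC=2 (depth now 1)
Event 8 (INT 2): INT 2 arrives: push (IRQ1, PC=2), enter IRQ2 at PC=0 (depth now 2)
Event 9 (EXEC): [IRQ2] PC=0: INC 2 -> ACC=-4
Event 10 (EXEC): [IRQ2] PC=1: DEC 3 -> ACC=-7
Event 11 (EXEC): [IRQ2] PC=2: INC 4 -> ACC=-3
Event 12 (EXEC): [IRQ2] PC=3: IRET -> resume IRQ1 at PC=2 (depth now 1)
Event 13 (EXEC): [IRQ1] PC=2: INC 3 -> ACC=0
Event 14 (EXEC): [IRQ1] PC=3: IRET -> resume MAIN at PC=0 (depth now 0)
Event 15 (EXEC): [MAIN] PC=0: INC 2 -> ACC=2
Event 16 (EXEC): [MAIN] PC=1: INC 5 -> ACC=7
Event 17 (INT 2): INT 2 arrives: push (MAIN, PC=2), enter IRQ2 at PC=0 (depth now 1)
Event 18 (INT 2): INT 2 arrives: push (IRQ2, PC=0), enter IRQ2 at PC=0 (depth now 2)
Event 19 (EXEC): [IRQ2] PC=0: INC 2 -> ACC=9
Event 20 (EXEC): [IRQ2] PC=1: DEC 3 -> ACC=6
Event 21 (EXEC): [IRQ2] PC=2: INC 4 -> ACC=10
Event 22 (EXEC): [IRQ2] PC=3: IRET -> resume IRQ2 at PC=0 (depth now 1)
Event 23 (EXEC): [IRQ2] PC=0: INC 2 -> ACC=12
Event 24 (EXEC): [IRQ2] PC=1: DEC 3 -> ACC=9
Event 25 (EXEC): [IRQ2] PC=2: INC 4 -> ACC=13
Event 26 (EXEC): [IRQ2] PC=3: IRET -> resume MAIN at PC=2 (depth now 0)
Event 27 (EXEC): [MAIN] PC=2: INC 4 -> ACC=17
Event 28 (EXEC): [MAIN] PC=3: INC 4 -> ACC=21
Event 29 (EXEC): [MAIN] PC=4: DEC 2 -> ACC=19
Event 30 (EXEC): [MAIN] PC=5: NOP
Event 31 (EXEC): [MAIN] PC=6: NOP
Event 32 (EXEC): [MAIN] PC=7: HALT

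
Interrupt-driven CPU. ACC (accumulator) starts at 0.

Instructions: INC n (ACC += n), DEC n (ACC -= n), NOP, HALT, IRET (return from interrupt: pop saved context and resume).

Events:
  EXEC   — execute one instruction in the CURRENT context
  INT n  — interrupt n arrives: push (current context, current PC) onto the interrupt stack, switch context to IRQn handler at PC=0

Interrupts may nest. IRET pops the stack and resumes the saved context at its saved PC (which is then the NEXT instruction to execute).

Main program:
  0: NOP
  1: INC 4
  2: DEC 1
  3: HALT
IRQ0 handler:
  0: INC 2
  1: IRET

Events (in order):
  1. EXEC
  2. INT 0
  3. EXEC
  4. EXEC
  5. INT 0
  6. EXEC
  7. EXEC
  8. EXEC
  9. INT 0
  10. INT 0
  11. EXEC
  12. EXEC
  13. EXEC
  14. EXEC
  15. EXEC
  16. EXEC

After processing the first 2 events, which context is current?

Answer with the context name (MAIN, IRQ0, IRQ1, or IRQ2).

Answer: IRQ0

Derivation:
Event 1 (EXEC): [MAIN] PC=0: NOP
Event 2 (INT 0): INT 0 arrives: push (MAIN, PC=1), enter IRQ0 at PC=0 (depth now 1)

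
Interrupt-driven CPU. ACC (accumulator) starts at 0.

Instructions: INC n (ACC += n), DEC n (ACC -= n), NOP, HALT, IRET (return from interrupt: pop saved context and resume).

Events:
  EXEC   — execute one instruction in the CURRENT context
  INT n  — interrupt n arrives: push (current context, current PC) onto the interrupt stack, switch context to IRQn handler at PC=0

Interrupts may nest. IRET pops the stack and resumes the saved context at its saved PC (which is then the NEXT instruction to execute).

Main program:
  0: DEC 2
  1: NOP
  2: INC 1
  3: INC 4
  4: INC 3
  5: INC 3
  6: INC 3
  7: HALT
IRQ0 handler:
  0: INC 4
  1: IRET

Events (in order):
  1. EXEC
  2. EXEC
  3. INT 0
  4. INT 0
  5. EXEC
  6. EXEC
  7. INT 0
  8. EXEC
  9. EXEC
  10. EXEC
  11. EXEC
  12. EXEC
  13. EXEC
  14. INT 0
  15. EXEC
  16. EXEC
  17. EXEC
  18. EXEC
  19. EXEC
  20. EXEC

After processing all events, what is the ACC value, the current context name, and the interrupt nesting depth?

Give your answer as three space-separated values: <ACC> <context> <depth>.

Answer: 28 MAIN 0

Derivation:
Event 1 (EXEC): [MAIN] PC=0: DEC 2 -> ACC=-2
Event 2 (EXEC): [MAIN] PC=1: NOP
Event 3 (INT 0): INT 0 arrives: push (MAIN, PC=2), enter IRQ0 at PC=0 (depth now 1)
Event 4 (INT 0): INT 0 arrives: push (IRQ0, PC=0), enter IRQ0 at PC=0 (depth now 2)
Event 5 (EXEC): [IRQ0] PC=0: INC 4 -> ACC=2
Event 6 (EXEC): [IRQ0] PC=1: IRET -> resume IRQ0 at PC=0 (depth now 1)
Event 7 (INT 0): INT 0 arrives: push (IRQ0, PC=0), enter IRQ0 at PC=0 (depth now 2)
Event 8 (EXEC): [IRQ0] PC=0: INC 4 -> ACC=6
Event 9 (EXEC): [IRQ0] PC=1: IRET -> resume IRQ0 at PC=0 (depth now 1)
Event 10 (EXEC): [IRQ0] PC=0: INC 4 -> ACC=10
Event 11 (EXEC): [IRQ0] PC=1: IRET -> resume MAIN at PC=2 (depth now 0)
Event 12 (EXEC): [MAIN] PC=2: INC 1 -> ACC=11
Event 13 (EXEC): [MAIN] PC=3: INC 4 -> ACC=15
Event 14 (INT 0): INT 0 arrives: push (MAIN, PC=4), enter IRQ0 at PC=0 (depth now 1)
Event 15 (EXEC): [IRQ0] PC=0: INC 4 -> ACC=19
Event 16 (EXEC): [IRQ0] PC=1: IRET -> resume MAIN at PC=4 (depth now 0)
Event 17 (EXEC): [MAIN] PC=4: INC 3 -> ACC=22
Event 18 (EXEC): [MAIN] PC=5: INC 3 -> ACC=25
Event 19 (EXEC): [MAIN] PC=6: INC 3 -> ACC=28
Event 20 (EXEC): [MAIN] PC=7: HALT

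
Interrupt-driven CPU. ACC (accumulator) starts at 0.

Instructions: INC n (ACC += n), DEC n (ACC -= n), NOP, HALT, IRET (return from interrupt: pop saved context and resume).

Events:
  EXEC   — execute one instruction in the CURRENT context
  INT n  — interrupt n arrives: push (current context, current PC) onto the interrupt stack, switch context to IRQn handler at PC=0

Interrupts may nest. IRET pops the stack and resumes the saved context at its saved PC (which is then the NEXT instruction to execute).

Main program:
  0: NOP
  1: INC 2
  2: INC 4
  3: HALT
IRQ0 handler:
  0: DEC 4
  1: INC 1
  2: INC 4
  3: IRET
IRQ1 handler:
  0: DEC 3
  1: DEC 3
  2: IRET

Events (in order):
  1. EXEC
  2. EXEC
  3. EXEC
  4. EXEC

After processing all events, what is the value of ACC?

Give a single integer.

Event 1 (EXEC): [MAIN] PC=0: NOP
Event 2 (EXEC): [MAIN] PC=1: INC 2 -> ACC=2
Event 3 (EXEC): [MAIN] PC=2: INC 4 -> ACC=6
Event 4 (EXEC): [MAIN] PC=3: HALT

Answer: 6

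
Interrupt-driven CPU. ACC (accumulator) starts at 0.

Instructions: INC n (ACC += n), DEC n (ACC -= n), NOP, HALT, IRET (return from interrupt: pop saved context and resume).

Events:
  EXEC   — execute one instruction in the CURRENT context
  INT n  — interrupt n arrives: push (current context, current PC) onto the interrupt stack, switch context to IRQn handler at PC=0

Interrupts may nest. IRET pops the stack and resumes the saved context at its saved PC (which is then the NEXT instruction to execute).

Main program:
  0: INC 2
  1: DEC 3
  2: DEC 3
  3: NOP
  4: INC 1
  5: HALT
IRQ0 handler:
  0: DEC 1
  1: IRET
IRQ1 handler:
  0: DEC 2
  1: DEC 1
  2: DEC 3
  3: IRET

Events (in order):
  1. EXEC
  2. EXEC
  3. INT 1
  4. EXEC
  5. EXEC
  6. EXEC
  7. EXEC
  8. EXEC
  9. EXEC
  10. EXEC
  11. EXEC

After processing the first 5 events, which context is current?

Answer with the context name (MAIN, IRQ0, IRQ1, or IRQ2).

Answer: IRQ1

Derivation:
Event 1 (EXEC): [MAIN] PC=0: INC 2 -> ACC=2
Event 2 (EXEC): [MAIN] PC=1: DEC 3 -> ACC=-1
Event 3 (INT 1): INT 1 arrives: push (MAIN, PC=2), enter IRQ1 at PC=0 (depth now 1)
Event 4 (EXEC): [IRQ1] PC=0: DEC 2 -> ACC=-3
Event 5 (EXEC): [IRQ1] PC=1: DEC 1 -> ACC=-4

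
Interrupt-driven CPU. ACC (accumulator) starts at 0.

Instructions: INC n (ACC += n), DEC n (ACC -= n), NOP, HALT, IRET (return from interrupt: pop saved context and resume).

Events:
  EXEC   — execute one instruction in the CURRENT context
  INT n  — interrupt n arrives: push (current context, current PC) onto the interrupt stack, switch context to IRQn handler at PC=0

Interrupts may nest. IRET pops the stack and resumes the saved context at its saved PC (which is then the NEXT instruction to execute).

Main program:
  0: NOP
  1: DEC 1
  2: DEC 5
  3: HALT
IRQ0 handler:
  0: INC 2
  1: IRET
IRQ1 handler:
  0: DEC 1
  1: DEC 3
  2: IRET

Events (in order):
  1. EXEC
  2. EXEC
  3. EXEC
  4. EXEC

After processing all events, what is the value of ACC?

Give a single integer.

Event 1 (EXEC): [MAIN] PC=0: NOP
Event 2 (EXEC): [MAIN] PC=1: DEC 1 -> ACC=-1
Event 3 (EXEC): [MAIN] PC=2: DEC 5 -> ACC=-6
Event 4 (EXEC): [MAIN] PC=3: HALT

Answer: -6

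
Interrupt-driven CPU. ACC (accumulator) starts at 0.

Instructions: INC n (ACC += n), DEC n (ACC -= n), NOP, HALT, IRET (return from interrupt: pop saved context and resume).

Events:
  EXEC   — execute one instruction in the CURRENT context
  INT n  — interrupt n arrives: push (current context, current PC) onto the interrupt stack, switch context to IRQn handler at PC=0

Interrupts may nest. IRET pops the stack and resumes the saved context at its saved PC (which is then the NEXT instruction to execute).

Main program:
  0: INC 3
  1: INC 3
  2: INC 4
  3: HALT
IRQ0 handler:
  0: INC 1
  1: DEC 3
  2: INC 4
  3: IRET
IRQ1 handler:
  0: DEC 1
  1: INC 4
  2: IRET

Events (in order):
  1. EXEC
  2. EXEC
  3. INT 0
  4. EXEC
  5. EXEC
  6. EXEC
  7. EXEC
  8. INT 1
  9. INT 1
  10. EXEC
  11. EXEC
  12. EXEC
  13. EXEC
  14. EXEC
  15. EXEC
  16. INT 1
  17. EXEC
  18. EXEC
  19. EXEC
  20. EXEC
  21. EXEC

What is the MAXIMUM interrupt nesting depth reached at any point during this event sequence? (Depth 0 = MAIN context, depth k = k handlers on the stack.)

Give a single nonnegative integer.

Answer: 2

Derivation:
Event 1 (EXEC): [MAIN] PC=0: INC 3 -> ACC=3 [depth=0]
Event 2 (EXEC): [MAIN] PC=1: INC 3 -> ACC=6 [depth=0]
Event 3 (INT 0): INT 0 arrives: push (MAIN, PC=2), enter IRQ0 at PC=0 (depth now 1) [depth=1]
Event 4 (EXEC): [IRQ0] PC=0: INC 1 -> ACC=7 [depth=1]
Event 5 (EXEC): [IRQ0] PC=1: DEC 3 -> ACC=4 [depth=1]
Event 6 (EXEC): [IRQ0] PC=2: INC 4 -> ACC=8 [depth=1]
Event 7 (EXEC): [IRQ0] PC=3: IRET -> resume MAIN at PC=2 (depth now 0) [depth=0]
Event 8 (INT 1): INT 1 arrives: push (MAIN, PC=2), enter IRQ1 at PC=0 (depth now 1) [depth=1]
Event 9 (INT 1): INT 1 arrives: push (IRQ1, PC=0), enter IRQ1 at PC=0 (depth now 2) [depth=2]
Event 10 (EXEC): [IRQ1] PC=0: DEC 1 -> ACC=7 [depth=2]
Event 11 (EXEC): [IRQ1] PC=1: INC 4 -> ACC=11 [depth=2]
Event 12 (EXEC): [IRQ1] PC=2: IRET -> resume IRQ1 at PC=0 (depth now 1) [depth=1]
Event 13 (EXEC): [IRQ1] PC=0: DEC 1 -> ACC=10 [depth=1]
Event 14 (EXEC): [IRQ1] PC=1: INC 4 -> ACC=14 [depth=1]
Event 15 (EXEC): [IRQ1] PC=2: IRET -> resume MAIN at PC=2 (depth now 0) [depth=0]
Event 16 (INT 1): INT 1 arrives: push (MAIN, PC=2), enter IRQ1 at PC=0 (depth now 1) [depth=1]
Event 17 (EXEC): [IRQ1] PC=0: DEC 1 -> ACC=13 [depth=1]
Event 18 (EXEC): [IRQ1] PC=1: INC 4 -> ACC=17 [depth=1]
Event 19 (EXEC): [IRQ1] PC=2: IRET -> resume MAIN at PC=2 (depth now 0) [depth=0]
Event 20 (EXEC): [MAIN] PC=2: INC 4 -> ACC=21 [depth=0]
Event 21 (EXEC): [MAIN] PC=3: HALT [depth=0]
Max depth observed: 2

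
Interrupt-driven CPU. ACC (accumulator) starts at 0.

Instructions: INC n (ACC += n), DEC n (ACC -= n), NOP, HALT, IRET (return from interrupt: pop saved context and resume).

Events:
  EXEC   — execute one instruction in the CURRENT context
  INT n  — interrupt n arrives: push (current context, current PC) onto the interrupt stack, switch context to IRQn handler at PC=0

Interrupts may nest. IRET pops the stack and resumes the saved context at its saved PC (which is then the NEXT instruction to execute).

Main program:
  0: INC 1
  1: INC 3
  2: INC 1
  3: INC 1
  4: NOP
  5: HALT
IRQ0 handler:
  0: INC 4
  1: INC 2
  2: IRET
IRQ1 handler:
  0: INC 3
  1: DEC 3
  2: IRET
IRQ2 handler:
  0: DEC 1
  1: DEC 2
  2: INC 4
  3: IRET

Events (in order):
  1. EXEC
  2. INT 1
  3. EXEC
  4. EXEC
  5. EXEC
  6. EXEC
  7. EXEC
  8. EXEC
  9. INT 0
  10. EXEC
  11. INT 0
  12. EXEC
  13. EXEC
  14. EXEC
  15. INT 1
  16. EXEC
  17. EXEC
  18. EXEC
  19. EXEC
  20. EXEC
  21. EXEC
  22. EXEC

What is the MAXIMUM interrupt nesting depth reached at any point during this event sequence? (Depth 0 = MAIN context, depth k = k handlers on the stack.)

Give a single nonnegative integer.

Event 1 (EXEC): [MAIN] PC=0: INC 1 -> ACC=1 [depth=0]
Event 2 (INT 1): INT 1 arrives: push (MAIN, PC=1), enter IRQ1 at PC=0 (depth now 1) [depth=1]
Event 3 (EXEC): [IRQ1] PC=0: INC 3 -> ACC=4 [depth=1]
Event 4 (EXEC): [IRQ1] PC=1: DEC 3 -> ACC=1 [depth=1]
Event 5 (EXEC): [IRQ1] PC=2: IRET -> resume MAIN at PC=1 (depth now 0) [depth=0]
Event 6 (EXEC): [MAIN] PC=1: INC 3 -> ACC=4 [depth=0]
Event 7 (EXEC): [MAIN] PC=2: INC 1 -> ACC=5 [depth=0]
Event 8 (EXEC): [MAIN] PC=3: INC 1 -> ACC=6 [depth=0]
Event 9 (INT 0): INT 0 arrives: push (MAIN, PC=4), enter IRQ0 at PC=0 (depth now 1) [depth=1]
Event 10 (EXEC): [IRQ0] PC=0: INC 4 -> ACC=10 [depth=1]
Event 11 (INT 0): INT 0 arrives: push (IRQ0, PC=1), enter IRQ0 at PC=0 (depth now 2) [depth=2]
Event 12 (EXEC): [IRQ0] PC=0: INC 4 -> ACC=14 [depth=2]
Event 13 (EXEC): [IRQ0] PC=1: INC 2 -> ACC=16 [depth=2]
Event 14 (EXEC): [IRQ0] PC=2: IRET -> resume IRQ0 at PC=1 (depth now 1) [depth=1]
Event 15 (INT 1): INT 1 arrives: push (IRQ0, PC=1), enter IRQ1 at PC=0 (depth now 2) [depth=2]
Event 16 (EXEC): [IRQ1] PC=0: INC 3 -> ACC=19 [depth=2]
Event 17 (EXEC): [IRQ1] PC=1: DEC 3 -> ACC=16 [depth=2]
Event 18 (EXEC): [IRQ1] PC=2: IRET -> resume IRQ0 at PC=1 (depth now 1) [depth=1]
Event 19 (EXEC): [IRQ0] PC=1: INC 2 -> ACC=18 [depth=1]
Event 20 (EXEC): [IRQ0] PC=2: IRET -> resume MAIN at PC=4 (depth now 0) [depth=0]
Event 21 (EXEC): [MAIN] PC=4: NOP [depth=0]
Event 22 (EXEC): [MAIN] PC=5: HALT [depth=0]
Max depth observed: 2

Answer: 2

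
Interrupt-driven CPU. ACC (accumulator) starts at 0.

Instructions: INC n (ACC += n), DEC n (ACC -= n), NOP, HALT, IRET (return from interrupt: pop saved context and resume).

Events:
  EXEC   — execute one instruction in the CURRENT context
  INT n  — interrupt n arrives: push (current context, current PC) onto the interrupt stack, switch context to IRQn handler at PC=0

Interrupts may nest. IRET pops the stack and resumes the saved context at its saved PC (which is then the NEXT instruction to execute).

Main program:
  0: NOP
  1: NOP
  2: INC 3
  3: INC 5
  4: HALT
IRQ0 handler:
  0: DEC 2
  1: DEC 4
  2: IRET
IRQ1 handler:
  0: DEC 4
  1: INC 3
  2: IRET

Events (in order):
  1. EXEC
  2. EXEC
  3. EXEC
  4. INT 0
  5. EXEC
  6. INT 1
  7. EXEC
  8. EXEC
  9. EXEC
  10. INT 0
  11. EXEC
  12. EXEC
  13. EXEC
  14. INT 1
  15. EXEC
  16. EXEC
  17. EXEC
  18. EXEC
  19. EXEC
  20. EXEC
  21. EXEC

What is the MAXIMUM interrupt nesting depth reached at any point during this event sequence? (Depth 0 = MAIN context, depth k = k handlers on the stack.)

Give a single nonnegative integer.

Answer: 2

Derivation:
Event 1 (EXEC): [MAIN] PC=0: NOP [depth=0]
Event 2 (EXEC): [MAIN] PC=1: NOP [depth=0]
Event 3 (EXEC): [MAIN] PC=2: INC 3 -> ACC=3 [depth=0]
Event 4 (INT 0): INT 0 arrives: push (MAIN, PC=3), enter IRQ0 at PC=0 (depth now 1) [depth=1]
Event 5 (EXEC): [IRQ0] PC=0: DEC 2 -> ACC=1 [depth=1]
Event 6 (INT 1): INT 1 arrives: push (IRQ0, PC=1), enter IRQ1 at PC=0 (depth now 2) [depth=2]
Event 7 (EXEC): [IRQ1] PC=0: DEC 4 -> ACC=-3 [depth=2]
Event 8 (EXEC): [IRQ1] PC=1: INC 3 -> ACC=0 [depth=2]
Event 9 (EXEC): [IRQ1] PC=2: IRET -> resume IRQ0 at PC=1 (depth now 1) [depth=1]
Event 10 (INT 0): INT 0 arrives: push (IRQ0, PC=1), enter IRQ0 at PC=0 (depth now 2) [depth=2]
Event 11 (EXEC): [IRQ0] PC=0: DEC 2 -> ACC=-2 [depth=2]
Event 12 (EXEC): [IRQ0] PC=1: DEC 4 -> ACC=-6 [depth=2]
Event 13 (EXEC): [IRQ0] PC=2: IRET -> resume IRQ0 at PC=1 (depth now 1) [depth=1]
Event 14 (INT 1): INT 1 arrives: push (IRQ0, PC=1), enter IRQ1 at PC=0 (depth now 2) [depth=2]
Event 15 (EXEC): [IRQ1] PC=0: DEC 4 -> ACC=-10 [depth=2]
Event 16 (EXEC): [IRQ1] PC=1: INC 3 -> ACC=-7 [depth=2]
Event 17 (EXEC): [IRQ1] PC=2: IRET -> resume IRQ0 at PC=1 (depth now 1) [depth=1]
Event 18 (EXEC): [IRQ0] PC=1: DEC 4 -> ACC=-11 [depth=1]
Event 19 (EXEC): [IRQ0] PC=2: IRET -> resume MAIN at PC=3 (depth now 0) [depth=0]
Event 20 (EXEC): [MAIN] PC=3: INC 5 -> ACC=-6 [depth=0]
Event 21 (EXEC): [MAIN] PC=4: HALT [depth=0]
Max depth observed: 2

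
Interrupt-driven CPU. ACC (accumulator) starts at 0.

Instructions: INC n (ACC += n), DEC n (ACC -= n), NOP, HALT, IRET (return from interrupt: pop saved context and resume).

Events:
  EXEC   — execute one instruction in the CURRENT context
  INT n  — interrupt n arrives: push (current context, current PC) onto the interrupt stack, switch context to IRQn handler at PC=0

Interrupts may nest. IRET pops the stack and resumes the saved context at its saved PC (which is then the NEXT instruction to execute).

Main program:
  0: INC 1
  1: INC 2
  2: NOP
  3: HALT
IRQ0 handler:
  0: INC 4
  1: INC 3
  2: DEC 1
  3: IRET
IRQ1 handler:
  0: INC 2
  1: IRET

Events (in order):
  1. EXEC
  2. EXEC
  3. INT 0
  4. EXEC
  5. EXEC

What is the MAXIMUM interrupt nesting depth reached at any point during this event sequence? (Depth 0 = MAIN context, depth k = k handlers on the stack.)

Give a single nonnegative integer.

Answer: 1

Derivation:
Event 1 (EXEC): [MAIN] PC=0: INC 1 -> ACC=1 [depth=0]
Event 2 (EXEC): [MAIN] PC=1: INC 2 -> ACC=3 [depth=0]
Event 3 (INT 0): INT 0 arrives: push (MAIN, PC=2), enter IRQ0 at PC=0 (depth now 1) [depth=1]
Event 4 (EXEC): [IRQ0] PC=0: INC 4 -> ACC=7 [depth=1]
Event 5 (EXEC): [IRQ0] PC=1: INC 3 -> ACC=10 [depth=1]
Max depth observed: 1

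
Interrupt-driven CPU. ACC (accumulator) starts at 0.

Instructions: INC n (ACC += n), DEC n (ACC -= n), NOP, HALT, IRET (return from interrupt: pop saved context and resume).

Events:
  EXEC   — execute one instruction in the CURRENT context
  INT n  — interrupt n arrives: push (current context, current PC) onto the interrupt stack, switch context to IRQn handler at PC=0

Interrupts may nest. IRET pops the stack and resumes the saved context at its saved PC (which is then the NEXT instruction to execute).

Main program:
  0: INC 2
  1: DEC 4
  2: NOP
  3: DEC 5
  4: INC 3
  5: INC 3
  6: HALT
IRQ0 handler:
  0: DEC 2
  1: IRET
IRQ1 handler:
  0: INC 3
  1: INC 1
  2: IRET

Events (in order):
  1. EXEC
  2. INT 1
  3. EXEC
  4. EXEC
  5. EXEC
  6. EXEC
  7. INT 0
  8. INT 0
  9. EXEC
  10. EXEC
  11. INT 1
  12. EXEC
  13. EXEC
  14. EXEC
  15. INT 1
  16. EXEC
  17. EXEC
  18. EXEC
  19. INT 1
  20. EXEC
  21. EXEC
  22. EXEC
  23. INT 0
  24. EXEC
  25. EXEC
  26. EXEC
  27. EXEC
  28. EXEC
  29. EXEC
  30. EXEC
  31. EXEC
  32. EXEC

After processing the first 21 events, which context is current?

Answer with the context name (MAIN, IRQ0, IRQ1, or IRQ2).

Answer: IRQ1

Derivation:
Event 1 (EXEC): [MAIN] PC=0: INC 2 -> ACC=2
Event 2 (INT 1): INT 1 arrives: push (MAIN, PC=1), enter IRQ1 at PC=0 (depth now 1)
Event 3 (EXEC): [IRQ1] PC=0: INC 3 -> ACC=5
Event 4 (EXEC): [IRQ1] PC=1: INC 1 -> ACC=6
Event 5 (EXEC): [IRQ1] PC=2: IRET -> resume MAIN at PC=1 (depth now 0)
Event 6 (EXEC): [MAIN] PC=1: DEC 4 -> ACC=2
Event 7 (INT 0): INT 0 arrives: push (MAIN, PC=2), enter IRQ0 at PC=0 (depth now 1)
Event 8 (INT 0): INT 0 arrives: push (IRQ0, PC=0), enter IRQ0 at PC=0 (depth now 2)
Event 9 (EXEC): [IRQ0] PC=0: DEC 2 -> ACC=0
Event 10 (EXEC): [IRQ0] PC=1: IRET -> resume IRQ0 at PC=0 (depth now 1)
Event 11 (INT 1): INT 1 arrives: push (IRQ0, PC=0), enter IRQ1 at PC=0 (depth now 2)
Event 12 (EXEC): [IRQ1] PC=0: INC 3 -> ACC=3
Event 13 (EXEC): [IRQ1] PC=1: INC 1 -> ACC=4
Event 14 (EXEC): [IRQ1] PC=2: IRET -> resume IRQ0 at PC=0 (depth now 1)
Event 15 (INT 1): INT 1 arrives: push (IRQ0, PC=0), enter IRQ1 at PC=0 (depth now 2)
Event 16 (EXEC): [IRQ1] PC=0: INC 3 -> ACC=7
Event 17 (EXEC): [IRQ1] PC=1: INC 1 -> ACC=8
Event 18 (EXEC): [IRQ1] PC=2: IRET -> resume IRQ0 at PC=0 (depth now 1)
Event 19 (INT 1): INT 1 arrives: push (IRQ0, PC=0), enter IRQ1 at PC=0 (depth now 2)
Event 20 (EXEC): [IRQ1] PC=0: INC 3 -> ACC=11
Event 21 (EXEC): [IRQ1] PC=1: INC 1 -> ACC=12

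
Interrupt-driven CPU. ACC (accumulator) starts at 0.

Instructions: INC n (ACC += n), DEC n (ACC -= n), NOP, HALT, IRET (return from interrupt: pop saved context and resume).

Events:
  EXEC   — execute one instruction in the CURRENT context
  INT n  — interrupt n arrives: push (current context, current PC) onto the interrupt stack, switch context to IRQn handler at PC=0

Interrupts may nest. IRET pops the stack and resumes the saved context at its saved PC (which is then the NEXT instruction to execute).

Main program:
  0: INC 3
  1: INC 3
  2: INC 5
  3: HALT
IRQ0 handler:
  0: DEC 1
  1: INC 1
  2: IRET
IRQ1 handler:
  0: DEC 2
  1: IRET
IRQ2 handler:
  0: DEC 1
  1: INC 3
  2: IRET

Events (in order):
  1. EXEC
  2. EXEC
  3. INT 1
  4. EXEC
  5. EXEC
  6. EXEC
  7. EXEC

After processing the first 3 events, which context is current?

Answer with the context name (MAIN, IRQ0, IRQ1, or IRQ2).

Answer: IRQ1

Derivation:
Event 1 (EXEC): [MAIN] PC=0: INC 3 -> ACC=3
Event 2 (EXEC): [MAIN] PC=1: INC 3 -> ACC=6
Event 3 (INT 1): INT 1 arrives: push (MAIN, PC=2), enter IRQ1 at PC=0 (depth now 1)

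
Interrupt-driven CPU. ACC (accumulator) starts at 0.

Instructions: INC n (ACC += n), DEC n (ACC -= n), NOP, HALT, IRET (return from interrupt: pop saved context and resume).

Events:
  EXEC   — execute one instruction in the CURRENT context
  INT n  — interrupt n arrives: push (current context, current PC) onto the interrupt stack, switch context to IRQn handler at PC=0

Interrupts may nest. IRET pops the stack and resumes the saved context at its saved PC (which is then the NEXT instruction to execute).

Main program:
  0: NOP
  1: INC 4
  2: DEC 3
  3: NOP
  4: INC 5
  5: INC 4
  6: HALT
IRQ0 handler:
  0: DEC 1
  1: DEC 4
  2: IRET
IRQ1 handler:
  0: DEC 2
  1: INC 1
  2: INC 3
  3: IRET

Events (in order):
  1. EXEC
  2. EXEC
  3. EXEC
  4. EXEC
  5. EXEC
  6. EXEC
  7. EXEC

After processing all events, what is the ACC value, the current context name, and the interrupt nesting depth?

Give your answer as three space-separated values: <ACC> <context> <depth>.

Answer: 10 MAIN 0

Derivation:
Event 1 (EXEC): [MAIN] PC=0: NOP
Event 2 (EXEC): [MAIN] PC=1: INC 4 -> ACC=4
Event 3 (EXEC): [MAIN] PC=2: DEC 3 -> ACC=1
Event 4 (EXEC): [MAIN] PC=3: NOP
Event 5 (EXEC): [MAIN] PC=4: INC 5 -> ACC=6
Event 6 (EXEC): [MAIN] PC=5: INC 4 -> ACC=10
Event 7 (EXEC): [MAIN] PC=6: HALT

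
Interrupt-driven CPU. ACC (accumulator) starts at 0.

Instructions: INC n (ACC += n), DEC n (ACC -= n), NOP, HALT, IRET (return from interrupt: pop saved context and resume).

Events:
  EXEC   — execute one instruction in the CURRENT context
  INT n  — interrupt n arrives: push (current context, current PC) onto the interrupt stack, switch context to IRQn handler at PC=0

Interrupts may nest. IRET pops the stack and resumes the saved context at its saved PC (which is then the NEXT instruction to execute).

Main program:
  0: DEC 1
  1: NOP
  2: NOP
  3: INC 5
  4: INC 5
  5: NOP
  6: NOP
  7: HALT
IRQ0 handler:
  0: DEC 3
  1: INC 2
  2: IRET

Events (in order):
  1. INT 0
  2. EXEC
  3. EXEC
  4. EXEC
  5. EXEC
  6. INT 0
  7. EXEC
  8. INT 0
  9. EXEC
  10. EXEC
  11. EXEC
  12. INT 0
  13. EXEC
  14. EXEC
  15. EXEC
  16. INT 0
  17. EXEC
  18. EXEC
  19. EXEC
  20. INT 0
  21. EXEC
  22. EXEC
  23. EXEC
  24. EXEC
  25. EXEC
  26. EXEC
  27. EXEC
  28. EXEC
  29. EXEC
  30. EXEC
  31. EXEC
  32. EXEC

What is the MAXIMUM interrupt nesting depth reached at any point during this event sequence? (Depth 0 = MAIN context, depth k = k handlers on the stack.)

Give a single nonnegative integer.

Event 1 (INT 0): INT 0 arrives: push (MAIN, PC=0), enter IRQ0 at PC=0 (depth now 1) [depth=1]
Event 2 (EXEC): [IRQ0] PC=0: DEC 3 -> ACC=-3 [depth=1]
Event 3 (EXEC): [IRQ0] PC=1: INC 2 -> ACC=-1 [depth=1]
Event 4 (EXEC): [IRQ0] PC=2: IRET -> resume MAIN at PC=0 (depth now 0) [depth=0]
Event 5 (EXEC): [MAIN] PC=0: DEC 1 -> ACC=-2 [depth=0]
Event 6 (INT 0): INT 0 arrives: push (MAIN, PC=1), enter IRQ0 at PC=0 (depth now 1) [depth=1]
Event 7 (EXEC): [IRQ0] PC=0: DEC 3 -> ACC=-5 [depth=1]
Event 8 (INT 0): INT 0 arrives: push (IRQ0, PC=1), enter IRQ0 at PC=0 (depth now 2) [depth=2]
Event 9 (EXEC): [IRQ0] PC=0: DEC 3 -> ACC=-8 [depth=2]
Event 10 (EXEC): [IRQ0] PC=1: INC 2 -> ACC=-6 [depth=2]
Event 11 (EXEC): [IRQ0] PC=2: IRET -> resume IRQ0 at PC=1 (depth now 1) [depth=1]
Event 12 (INT 0): INT 0 arrives: push (IRQ0, PC=1), enter IRQ0 at PC=0 (depth now 2) [depth=2]
Event 13 (EXEC): [IRQ0] PC=0: DEC 3 -> ACC=-9 [depth=2]
Event 14 (EXEC): [IRQ0] PC=1: INC 2 -> ACC=-7 [depth=2]
Event 15 (EXEC): [IRQ0] PC=2: IRET -> resume IRQ0 at PC=1 (depth now 1) [depth=1]
Event 16 (INT 0): INT 0 arrives: push (IRQ0, PC=1), enter IRQ0 at PC=0 (depth now 2) [depth=2]
Event 17 (EXEC): [IRQ0] PC=0: DEC 3 -> ACC=-10 [depth=2]
Event 18 (EXEC): [IRQ0] PC=1: INC 2 -> ACC=-8 [depth=2]
Event 19 (EXEC): [IRQ0] PC=2: IRET -> resume IRQ0 at PC=1 (depth now 1) [depth=1]
Event 20 (INT 0): INT 0 arrives: push (IRQ0, PC=1), enter IRQ0 at PC=0 (depth now 2) [depth=2]
Event 21 (EXEC): [IRQ0] PC=0: DEC 3 -> ACC=-11 [depth=2]
Event 22 (EXEC): [IRQ0] PC=1: INC 2 -> ACC=-9 [depth=2]
Event 23 (EXEC): [IRQ0] PC=2: IRET -> resume IRQ0 at PC=1 (depth now 1) [depth=1]
Event 24 (EXEC): [IRQ0] PC=1: INC 2 -> ACC=-7 [depth=1]
Event 25 (EXEC): [IRQ0] PC=2: IRET -> resume MAIN at PC=1 (depth now 0) [depth=0]
Event 26 (EXEC): [MAIN] PC=1: NOP [depth=0]
Event 27 (EXEC): [MAIN] PC=2: NOP [depth=0]
Event 28 (EXEC): [MAIN] PC=3: INC 5 -> ACC=-2 [depth=0]
Event 29 (EXEC): [MAIN] PC=4: INC 5 -> ACC=3 [depth=0]
Event 30 (EXEC): [MAIN] PC=5: NOP [depth=0]
Event 31 (EXEC): [MAIN] PC=6: NOP [depth=0]
Event 32 (EXEC): [MAIN] PC=7: HALT [depth=0]
Max depth observed: 2

Answer: 2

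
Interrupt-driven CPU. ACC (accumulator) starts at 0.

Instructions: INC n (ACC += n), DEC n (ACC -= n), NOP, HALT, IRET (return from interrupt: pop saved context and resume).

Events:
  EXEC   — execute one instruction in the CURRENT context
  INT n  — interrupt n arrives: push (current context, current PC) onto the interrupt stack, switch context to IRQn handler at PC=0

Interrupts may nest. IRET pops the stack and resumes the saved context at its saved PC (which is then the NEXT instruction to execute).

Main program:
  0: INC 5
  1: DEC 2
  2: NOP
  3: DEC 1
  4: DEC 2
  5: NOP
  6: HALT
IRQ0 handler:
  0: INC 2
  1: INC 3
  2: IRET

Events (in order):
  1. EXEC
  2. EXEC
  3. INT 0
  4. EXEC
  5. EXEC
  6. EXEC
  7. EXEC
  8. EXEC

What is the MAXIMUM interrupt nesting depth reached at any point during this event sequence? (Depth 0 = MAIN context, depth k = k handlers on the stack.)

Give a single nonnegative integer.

Answer: 1

Derivation:
Event 1 (EXEC): [MAIN] PC=0: INC 5 -> ACC=5 [depth=0]
Event 2 (EXEC): [MAIN] PC=1: DEC 2 -> ACC=3 [depth=0]
Event 3 (INT 0): INT 0 arrives: push (MAIN, PC=2), enter IRQ0 at PC=0 (depth now 1) [depth=1]
Event 4 (EXEC): [IRQ0] PC=0: INC 2 -> ACC=5 [depth=1]
Event 5 (EXEC): [IRQ0] PC=1: INC 3 -> ACC=8 [depth=1]
Event 6 (EXEC): [IRQ0] PC=2: IRET -> resume MAIN at PC=2 (depth now 0) [depth=0]
Event 7 (EXEC): [MAIN] PC=2: NOP [depth=0]
Event 8 (EXEC): [MAIN] PC=3: DEC 1 -> ACC=7 [depth=0]
Max depth observed: 1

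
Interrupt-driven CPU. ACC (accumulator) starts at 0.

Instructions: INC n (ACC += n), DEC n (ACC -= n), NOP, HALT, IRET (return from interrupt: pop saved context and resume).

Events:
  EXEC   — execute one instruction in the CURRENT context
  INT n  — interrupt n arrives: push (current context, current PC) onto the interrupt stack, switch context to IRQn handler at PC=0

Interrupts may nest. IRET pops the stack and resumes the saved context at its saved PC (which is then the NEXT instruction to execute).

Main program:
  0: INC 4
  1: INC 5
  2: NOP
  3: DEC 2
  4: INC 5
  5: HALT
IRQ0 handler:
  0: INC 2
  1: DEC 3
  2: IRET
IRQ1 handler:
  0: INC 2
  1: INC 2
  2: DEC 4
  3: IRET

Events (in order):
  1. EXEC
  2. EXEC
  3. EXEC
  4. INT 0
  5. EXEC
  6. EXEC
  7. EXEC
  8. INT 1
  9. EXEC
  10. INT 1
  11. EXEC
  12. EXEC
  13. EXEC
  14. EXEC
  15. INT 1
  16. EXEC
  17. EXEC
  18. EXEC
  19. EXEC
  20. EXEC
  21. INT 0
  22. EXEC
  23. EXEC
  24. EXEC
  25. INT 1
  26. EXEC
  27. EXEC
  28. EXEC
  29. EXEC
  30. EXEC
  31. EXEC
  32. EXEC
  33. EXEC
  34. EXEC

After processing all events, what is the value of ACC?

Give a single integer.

Answer: 10

Derivation:
Event 1 (EXEC): [MAIN] PC=0: INC 4 -> ACC=4
Event 2 (EXEC): [MAIN] PC=1: INC 5 -> ACC=9
Event 3 (EXEC): [MAIN] PC=2: NOP
Event 4 (INT 0): INT 0 arrives: push (MAIN, PC=3), enter IRQ0 at PC=0 (depth now 1)
Event 5 (EXEC): [IRQ0] PC=0: INC 2 -> ACC=11
Event 6 (EXEC): [IRQ0] PC=1: DEC 3 -> ACC=8
Event 7 (EXEC): [IRQ0] PC=2: IRET -> resume MAIN at PC=3 (depth now 0)
Event 8 (INT 1): INT 1 arrives: push (MAIN, PC=3), enter IRQ1 at PC=0 (depth now 1)
Event 9 (EXEC): [IRQ1] PC=0: INC 2 -> ACC=10
Event 10 (INT 1): INT 1 arrives: push (IRQ1, PC=1), enter IRQ1 at PC=0 (depth now 2)
Event 11 (EXEC): [IRQ1] PC=0: INC 2 -> ACC=12
Event 12 (EXEC): [IRQ1] PC=1: INC 2 -> ACC=14
Event 13 (EXEC): [IRQ1] PC=2: DEC 4 -> ACC=10
Event 14 (EXEC): [IRQ1] PC=3: IRET -> resume IRQ1 at PC=1 (depth now 1)
Event 15 (INT 1): INT 1 arrives: push (IRQ1, PC=1), enter IRQ1 at PC=0 (depth now 2)
Event 16 (EXEC): [IRQ1] PC=0: INC 2 -> ACC=12
Event 17 (EXEC): [IRQ1] PC=1: INC 2 -> ACC=14
Event 18 (EXEC): [IRQ1] PC=2: DEC 4 -> ACC=10
Event 19 (EXEC): [IRQ1] PC=3: IRET -> resume IRQ1 at PC=1 (depth now 1)
Event 20 (EXEC): [IRQ1] PC=1: INC 2 -> ACC=12
Event 21 (INT 0): INT 0 arrives: push (IRQ1, PC=2), enter IRQ0 at PC=0 (depth now 2)
Event 22 (EXEC): [IRQ0] PC=0: INC 2 -> ACC=14
Event 23 (EXEC): [IRQ0] PC=1: DEC 3 -> ACC=11
Event 24 (EXEC): [IRQ0] PC=2: IRET -> resume IRQ1 at PC=2 (depth now 1)
Event 25 (INT 1): INT 1 arrives: push (IRQ1, PC=2), enter IRQ1 at PC=0 (depth now 2)
Event 26 (EXEC): [IRQ1] PC=0: INC 2 -> ACC=13
Event 27 (EXEC): [IRQ1] PC=1: INC 2 -> ACC=15
Event 28 (EXEC): [IRQ1] PC=2: DEC 4 -> ACC=11
Event 29 (EXEC): [IRQ1] PC=3: IRET -> resume IRQ1 at PC=2 (depth now 1)
Event 30 (EXEC): [IRQ1] PC=2: DEC 4 -> ACC=7
Event 31 (EXEC): [IRQ1] PC=3: IRET -> resume MAIN at PC=3 (depth now 0)
Event 32 (EXEC): [MAIN] PC=3: DEC 2 -> ACC=5
Event 33 (EXEC): [MAIN] PC=4: INC 5 -> ACC=10
Event 34 (EXEC): [MAIN] PC=5: HALT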